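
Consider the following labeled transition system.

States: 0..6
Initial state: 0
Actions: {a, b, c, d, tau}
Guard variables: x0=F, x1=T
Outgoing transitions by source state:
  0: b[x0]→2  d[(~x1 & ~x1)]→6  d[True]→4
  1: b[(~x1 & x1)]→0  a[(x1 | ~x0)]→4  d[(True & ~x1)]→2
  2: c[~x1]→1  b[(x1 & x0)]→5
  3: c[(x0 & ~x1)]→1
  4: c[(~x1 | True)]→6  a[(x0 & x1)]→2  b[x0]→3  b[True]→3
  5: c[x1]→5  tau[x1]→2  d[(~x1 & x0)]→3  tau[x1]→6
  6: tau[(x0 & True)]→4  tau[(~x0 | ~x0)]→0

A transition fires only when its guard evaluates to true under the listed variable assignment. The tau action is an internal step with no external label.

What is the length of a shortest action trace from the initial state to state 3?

Answer: 2

Working:
BFS to 3:
  depth 0: {0}
  depth 1: {4}
  depth 2: {3,6}
depth(3)=2, e.g. d·b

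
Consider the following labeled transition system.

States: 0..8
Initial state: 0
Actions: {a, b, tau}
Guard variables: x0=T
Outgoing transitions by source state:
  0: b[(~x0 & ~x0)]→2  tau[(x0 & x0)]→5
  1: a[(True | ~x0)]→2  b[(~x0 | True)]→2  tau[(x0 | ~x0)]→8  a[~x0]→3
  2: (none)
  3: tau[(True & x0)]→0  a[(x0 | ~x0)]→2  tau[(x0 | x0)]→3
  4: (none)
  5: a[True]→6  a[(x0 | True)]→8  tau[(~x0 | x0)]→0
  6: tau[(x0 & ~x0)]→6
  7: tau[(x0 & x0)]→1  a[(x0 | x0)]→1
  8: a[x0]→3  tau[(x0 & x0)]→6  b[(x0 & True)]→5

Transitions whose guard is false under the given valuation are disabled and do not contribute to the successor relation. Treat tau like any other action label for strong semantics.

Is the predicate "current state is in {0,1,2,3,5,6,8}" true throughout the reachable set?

Answer: INVARIANT HOLDS

Trace:
Inv-set: {0,1,2,3,5,6,8}
R = {0,2,3,5,6,8}
  0: safe
  2: safe
  3: safe
  5: safe
  6: safe
  8: safe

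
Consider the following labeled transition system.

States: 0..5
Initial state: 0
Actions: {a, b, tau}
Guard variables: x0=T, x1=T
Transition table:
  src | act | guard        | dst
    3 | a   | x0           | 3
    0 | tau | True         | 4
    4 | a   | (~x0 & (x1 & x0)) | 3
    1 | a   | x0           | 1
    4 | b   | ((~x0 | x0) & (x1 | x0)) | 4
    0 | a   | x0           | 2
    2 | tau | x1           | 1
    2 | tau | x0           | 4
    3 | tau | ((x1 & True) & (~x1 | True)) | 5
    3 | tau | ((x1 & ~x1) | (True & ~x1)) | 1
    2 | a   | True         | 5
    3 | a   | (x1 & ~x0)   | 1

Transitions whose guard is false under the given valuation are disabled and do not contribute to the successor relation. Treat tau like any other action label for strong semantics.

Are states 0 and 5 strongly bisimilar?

Answer: NOT BISIMILAR

Analysis:
Bisimulation quotient by refinement:
  π0 = {{0,1,2,3,4,5}}
  π1 = {{0,2,3},{1},{4},{5}}
  π2 = {{0},{1},{2},{3},{4},{5}}
Fixed point at round 3; 6 class(es).
[0]={0}  [5]={5}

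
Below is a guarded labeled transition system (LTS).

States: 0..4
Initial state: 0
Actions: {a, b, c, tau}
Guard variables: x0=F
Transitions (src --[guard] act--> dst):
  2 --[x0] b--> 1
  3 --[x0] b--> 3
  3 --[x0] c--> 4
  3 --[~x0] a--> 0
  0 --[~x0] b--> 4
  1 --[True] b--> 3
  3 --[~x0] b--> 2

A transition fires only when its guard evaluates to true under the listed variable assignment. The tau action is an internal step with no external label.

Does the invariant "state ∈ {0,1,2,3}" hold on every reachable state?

Answer: INVARIANT VIOLATED at state 4

Working:
Safe = {0,1,2,3}
Reach set: {0,4}
  0: ✓
  4: outside
reach 4 via b — violates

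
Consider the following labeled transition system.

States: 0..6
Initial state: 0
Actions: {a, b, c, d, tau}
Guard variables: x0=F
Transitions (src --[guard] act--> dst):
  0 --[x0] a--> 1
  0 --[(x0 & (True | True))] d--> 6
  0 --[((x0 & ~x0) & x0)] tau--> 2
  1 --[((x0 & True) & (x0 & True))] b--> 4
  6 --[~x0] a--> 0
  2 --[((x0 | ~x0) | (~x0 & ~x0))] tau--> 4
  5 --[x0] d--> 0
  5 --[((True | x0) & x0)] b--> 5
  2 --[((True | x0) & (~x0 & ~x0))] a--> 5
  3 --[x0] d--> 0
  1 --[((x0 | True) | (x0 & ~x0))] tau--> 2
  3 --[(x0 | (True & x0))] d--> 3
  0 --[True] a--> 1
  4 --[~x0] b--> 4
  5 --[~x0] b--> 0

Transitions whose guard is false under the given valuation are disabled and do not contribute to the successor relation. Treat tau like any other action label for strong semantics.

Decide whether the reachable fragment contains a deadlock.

Answer: DEADLOCK-FREE

Trace:
Reachable = {0,1,2,4,5}
  0: a→1  [deg 1]
  1: tau→2  [deg 1]
  2: a→5  tau→4  [deg 2]
  4: b→4  [deg 1]
  5: b→0  [deg 1]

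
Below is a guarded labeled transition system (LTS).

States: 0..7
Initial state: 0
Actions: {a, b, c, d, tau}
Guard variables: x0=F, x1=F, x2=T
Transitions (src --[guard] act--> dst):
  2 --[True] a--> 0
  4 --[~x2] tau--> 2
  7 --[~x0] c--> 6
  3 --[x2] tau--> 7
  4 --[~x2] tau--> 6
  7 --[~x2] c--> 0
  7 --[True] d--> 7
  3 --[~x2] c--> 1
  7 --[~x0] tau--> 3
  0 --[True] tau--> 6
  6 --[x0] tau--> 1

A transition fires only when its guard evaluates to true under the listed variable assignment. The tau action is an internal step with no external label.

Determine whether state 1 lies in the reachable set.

After dropping false guards: 6 live edges.
Layer 0: {0}
Layer 1: {6}  total {0,6}
R = {0,6}

Answer: UNREACHABLE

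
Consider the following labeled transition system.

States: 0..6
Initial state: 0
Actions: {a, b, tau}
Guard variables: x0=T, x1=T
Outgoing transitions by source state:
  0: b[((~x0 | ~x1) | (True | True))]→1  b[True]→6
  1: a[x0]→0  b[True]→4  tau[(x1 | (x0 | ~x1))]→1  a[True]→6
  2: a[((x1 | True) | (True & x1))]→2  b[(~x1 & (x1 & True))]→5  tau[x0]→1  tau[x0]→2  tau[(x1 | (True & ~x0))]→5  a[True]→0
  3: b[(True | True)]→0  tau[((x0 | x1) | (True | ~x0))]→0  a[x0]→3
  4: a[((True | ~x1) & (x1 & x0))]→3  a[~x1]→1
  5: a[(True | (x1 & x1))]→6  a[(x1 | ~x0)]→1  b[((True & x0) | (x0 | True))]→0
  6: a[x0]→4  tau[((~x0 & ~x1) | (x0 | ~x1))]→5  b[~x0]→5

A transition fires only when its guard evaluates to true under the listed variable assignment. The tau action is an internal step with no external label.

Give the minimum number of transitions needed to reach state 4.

Layered search for 4:
  Layer 0: {0}
  Layer 1: {1,6}
  Layer 2: {4,5}
4 enters at depth 2; path b·b

Answer: 2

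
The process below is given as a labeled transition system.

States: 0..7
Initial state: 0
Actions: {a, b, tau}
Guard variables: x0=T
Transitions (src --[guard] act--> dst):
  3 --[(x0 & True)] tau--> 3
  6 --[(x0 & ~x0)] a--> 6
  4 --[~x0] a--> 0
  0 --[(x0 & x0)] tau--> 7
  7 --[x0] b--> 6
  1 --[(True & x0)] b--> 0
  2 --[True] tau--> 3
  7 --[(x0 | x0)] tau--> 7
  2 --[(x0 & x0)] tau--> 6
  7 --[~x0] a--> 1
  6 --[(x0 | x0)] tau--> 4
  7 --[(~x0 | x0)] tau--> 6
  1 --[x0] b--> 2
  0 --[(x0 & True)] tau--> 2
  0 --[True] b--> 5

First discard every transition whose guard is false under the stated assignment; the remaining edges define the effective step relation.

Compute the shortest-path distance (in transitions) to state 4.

Answer: 3

Trace:
BFS to 4:
  L0 = {0}
  L1 = {2,5,7}
  L2 = {3,6}
  L3 = {4}
first hit 4 at d=3 via tau·tau·tau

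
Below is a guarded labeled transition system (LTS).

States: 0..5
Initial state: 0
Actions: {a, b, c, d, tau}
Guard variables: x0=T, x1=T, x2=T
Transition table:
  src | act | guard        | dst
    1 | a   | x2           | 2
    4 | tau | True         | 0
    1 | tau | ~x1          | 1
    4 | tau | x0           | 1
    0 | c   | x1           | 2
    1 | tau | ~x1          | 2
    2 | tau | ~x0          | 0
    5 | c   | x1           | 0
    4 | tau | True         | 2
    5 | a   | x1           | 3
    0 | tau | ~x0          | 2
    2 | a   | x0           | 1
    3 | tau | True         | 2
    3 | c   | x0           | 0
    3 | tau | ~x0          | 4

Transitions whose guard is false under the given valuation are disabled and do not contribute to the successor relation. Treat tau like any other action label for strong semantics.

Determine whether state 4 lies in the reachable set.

Guard filter leaves 10 enabled edge(s).
Layer 0: {0}
Layer 1: {2}  total {0,2}
Layer 2: {1}  total {0,1,2}
R = {0,1,2}

Answer: UNREACHABLE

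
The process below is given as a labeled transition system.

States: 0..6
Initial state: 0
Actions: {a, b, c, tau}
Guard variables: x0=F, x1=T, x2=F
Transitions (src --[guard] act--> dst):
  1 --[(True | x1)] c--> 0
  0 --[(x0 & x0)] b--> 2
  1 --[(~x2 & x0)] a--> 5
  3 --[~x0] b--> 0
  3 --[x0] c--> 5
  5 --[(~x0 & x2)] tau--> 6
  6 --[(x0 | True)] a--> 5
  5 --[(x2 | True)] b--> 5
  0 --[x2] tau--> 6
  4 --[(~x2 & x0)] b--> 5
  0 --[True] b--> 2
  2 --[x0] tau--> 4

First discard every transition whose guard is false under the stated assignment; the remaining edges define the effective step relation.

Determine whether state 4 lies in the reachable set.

Answer: UNREACHABLE

Analysis:
Guard filter leaves 5 enabled edge(s).
Layer 0: {0}
Layer 1: {2}  cumulative {0,2}
Reachable = {0,2}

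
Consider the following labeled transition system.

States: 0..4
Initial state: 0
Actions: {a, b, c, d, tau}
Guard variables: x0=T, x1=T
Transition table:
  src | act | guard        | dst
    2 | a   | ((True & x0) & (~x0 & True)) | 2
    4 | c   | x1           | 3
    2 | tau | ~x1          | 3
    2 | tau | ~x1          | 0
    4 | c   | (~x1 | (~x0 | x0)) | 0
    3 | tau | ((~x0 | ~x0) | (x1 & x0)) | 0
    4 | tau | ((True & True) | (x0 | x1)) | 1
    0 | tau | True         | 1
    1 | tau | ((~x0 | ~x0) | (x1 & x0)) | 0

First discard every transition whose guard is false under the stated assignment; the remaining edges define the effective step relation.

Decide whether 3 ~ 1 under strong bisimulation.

Answer: BISIMILAR

Working:
Bisimulation quotient by refinement:
  π0 = {{0,1,2,3,4}}
  π1 = {{0,1,3},{2},{4}}
3 equivalence class(es) (converged in 2)
3∈{0,1,3}, 1∈{0,1,3}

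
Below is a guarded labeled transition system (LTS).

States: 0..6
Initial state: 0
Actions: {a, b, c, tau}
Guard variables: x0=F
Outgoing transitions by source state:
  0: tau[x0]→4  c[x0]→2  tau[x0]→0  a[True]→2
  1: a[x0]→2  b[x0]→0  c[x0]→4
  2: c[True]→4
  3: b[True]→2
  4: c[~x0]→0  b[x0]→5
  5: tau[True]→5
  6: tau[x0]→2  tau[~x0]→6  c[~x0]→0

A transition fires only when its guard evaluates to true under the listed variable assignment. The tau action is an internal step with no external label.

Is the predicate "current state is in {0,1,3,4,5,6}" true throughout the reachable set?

Safe = {0,1,3,4,5,6}
Reach set: {0,2,4}
  0: ok
  2: VIOLATES
  4: ok
witness against invariant: a → 2

Answer: INVARIANT VIOLATED at state 2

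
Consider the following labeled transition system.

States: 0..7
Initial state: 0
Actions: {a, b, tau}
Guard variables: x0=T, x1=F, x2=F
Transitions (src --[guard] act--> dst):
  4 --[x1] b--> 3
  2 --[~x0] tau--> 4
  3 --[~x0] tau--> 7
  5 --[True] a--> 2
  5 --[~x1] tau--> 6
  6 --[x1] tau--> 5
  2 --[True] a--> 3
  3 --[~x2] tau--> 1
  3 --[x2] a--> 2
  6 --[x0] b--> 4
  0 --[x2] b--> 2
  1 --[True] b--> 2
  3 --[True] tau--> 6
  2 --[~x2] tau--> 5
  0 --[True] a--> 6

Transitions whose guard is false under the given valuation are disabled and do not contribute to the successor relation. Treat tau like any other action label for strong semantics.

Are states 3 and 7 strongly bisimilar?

Answer: NOT BISIMILAR

Working:
Refine partition for ~:
  P[0] = {{0,1,2,3,4,5,6,7}}
  P[1] = {{0},{1,6},{2,5},{3},{4,7}}
  P[2] = {{0},{1},{2},{3},{4,7},{5},{6}}
Fixed point at round 3; 7 class(es).
class of 3: {3}; class of 7: {4,7}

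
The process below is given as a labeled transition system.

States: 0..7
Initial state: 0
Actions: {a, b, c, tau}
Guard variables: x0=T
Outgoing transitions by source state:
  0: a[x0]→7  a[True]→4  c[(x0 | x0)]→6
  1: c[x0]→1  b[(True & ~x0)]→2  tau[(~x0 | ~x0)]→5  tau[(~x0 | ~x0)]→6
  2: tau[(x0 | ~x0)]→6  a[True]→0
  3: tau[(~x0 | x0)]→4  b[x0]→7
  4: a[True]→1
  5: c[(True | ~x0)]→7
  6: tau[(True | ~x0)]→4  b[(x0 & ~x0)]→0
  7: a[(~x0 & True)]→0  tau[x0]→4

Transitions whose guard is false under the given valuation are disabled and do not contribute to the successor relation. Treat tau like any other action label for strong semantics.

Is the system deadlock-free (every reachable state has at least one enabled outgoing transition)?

Reach set: {0,1,4,6,7}
  0: a→4  a→7  c→6  [3 exit(s)]
  1: c→1  [1 exit(s)]
  4: a→1  [1 exit(s)]
  6: tau→4  [1 exit(s)]
  7: tau→4  [1 exit(s)]

Answer: DEADLOCK-FREE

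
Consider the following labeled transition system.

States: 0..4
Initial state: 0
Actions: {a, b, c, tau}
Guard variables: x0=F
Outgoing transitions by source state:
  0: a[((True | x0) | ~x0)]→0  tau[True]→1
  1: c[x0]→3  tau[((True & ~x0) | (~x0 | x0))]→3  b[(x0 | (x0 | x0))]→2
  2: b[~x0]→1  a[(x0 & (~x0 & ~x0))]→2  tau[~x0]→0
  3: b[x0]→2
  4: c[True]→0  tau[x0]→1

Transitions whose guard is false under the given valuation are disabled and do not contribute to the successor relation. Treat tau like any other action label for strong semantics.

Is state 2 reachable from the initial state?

Guard filter leaves 6 enabled edge(s).
depth 0: {0}
depth 1: {1}  cumulative {0,1}
depth 2: {3}  cumulative {0,1,3}
R = {0,1,3}

Answer: UNREACHABLE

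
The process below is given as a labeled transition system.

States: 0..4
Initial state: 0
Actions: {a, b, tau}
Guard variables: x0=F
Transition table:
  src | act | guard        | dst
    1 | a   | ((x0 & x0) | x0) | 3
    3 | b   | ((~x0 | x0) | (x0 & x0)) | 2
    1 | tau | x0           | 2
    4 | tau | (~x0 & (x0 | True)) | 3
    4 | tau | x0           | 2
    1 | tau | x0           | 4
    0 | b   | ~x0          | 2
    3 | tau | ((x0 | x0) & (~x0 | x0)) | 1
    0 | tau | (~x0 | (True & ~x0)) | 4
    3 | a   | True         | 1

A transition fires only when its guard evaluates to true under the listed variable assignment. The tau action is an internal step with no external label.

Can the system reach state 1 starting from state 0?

After dropping false guards: 5 live edges.
Layer 0: {0}
Layer 1: {2,4}  total {0,2,4}
Layer 2: {3}  total {0,2,3,4}
Layer 3: {1}  total {0,1,2,3,4}
Reach set: {0,1,2,3,4}
trace reaching 1: tau·tau·a

Answer: REACHABLE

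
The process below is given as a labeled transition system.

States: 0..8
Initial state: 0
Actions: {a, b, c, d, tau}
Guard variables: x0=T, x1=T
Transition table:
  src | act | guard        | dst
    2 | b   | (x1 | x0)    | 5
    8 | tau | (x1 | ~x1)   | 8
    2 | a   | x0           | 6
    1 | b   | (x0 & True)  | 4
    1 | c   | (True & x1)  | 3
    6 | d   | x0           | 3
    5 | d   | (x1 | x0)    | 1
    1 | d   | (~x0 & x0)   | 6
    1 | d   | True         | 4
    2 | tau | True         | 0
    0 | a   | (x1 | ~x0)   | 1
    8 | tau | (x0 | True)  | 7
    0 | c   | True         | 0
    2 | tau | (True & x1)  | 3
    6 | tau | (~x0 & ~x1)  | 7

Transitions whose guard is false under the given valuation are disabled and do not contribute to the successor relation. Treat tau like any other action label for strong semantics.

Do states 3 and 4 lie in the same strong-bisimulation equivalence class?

Refine partition for ~:
  round 0: {{0,1,2,3,4,5,6,7,8}}
  round 1: {{0},{1},{2},{3,4,7},{5,6},{8}}
  round 2: {{0},{1},{2},{3,4,7},{5},{6},{8}}
7 equivalence class(es) (converged in 3)
[3]={3,4,7}  [4]={3,4,7}

Answer: BISIMILAR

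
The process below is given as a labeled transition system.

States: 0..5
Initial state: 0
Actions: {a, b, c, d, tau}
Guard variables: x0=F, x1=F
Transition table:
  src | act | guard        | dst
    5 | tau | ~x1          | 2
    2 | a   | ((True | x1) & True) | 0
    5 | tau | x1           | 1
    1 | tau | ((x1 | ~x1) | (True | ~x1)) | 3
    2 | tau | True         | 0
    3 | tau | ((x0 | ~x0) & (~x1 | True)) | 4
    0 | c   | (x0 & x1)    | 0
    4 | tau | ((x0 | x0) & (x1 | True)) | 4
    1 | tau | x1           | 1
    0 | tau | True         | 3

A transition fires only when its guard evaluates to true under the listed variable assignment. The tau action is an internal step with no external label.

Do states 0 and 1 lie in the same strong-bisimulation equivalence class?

Refine partition for ~:
  round 0: {{0,1,2,3,4,5}}
  round 1: {{0,1,3,5},{2},{4}}
  round 2: {{0,1},{2},{3},{4},{5}}
stable after 3 split(s): 5 block(s)
0∈{0,1}, 1∈{0,1}

Answer: BISIMILAR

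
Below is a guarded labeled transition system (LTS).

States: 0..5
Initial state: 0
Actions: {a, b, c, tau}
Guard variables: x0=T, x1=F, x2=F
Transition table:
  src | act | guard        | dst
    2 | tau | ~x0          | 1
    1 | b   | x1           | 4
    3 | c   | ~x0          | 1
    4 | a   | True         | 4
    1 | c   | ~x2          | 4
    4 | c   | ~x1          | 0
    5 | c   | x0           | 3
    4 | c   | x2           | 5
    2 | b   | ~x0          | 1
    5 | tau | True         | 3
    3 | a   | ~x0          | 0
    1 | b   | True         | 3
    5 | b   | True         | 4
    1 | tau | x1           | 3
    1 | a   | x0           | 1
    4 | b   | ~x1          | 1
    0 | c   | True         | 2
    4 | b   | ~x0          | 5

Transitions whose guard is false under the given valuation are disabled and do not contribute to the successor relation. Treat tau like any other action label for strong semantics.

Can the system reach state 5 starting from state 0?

Guard filter leaves 10 enabled edge(s).
L0 = {0}
L1 = {2}  cumulative {0,2}
R = {0,2}

Answer: UNREACHABLE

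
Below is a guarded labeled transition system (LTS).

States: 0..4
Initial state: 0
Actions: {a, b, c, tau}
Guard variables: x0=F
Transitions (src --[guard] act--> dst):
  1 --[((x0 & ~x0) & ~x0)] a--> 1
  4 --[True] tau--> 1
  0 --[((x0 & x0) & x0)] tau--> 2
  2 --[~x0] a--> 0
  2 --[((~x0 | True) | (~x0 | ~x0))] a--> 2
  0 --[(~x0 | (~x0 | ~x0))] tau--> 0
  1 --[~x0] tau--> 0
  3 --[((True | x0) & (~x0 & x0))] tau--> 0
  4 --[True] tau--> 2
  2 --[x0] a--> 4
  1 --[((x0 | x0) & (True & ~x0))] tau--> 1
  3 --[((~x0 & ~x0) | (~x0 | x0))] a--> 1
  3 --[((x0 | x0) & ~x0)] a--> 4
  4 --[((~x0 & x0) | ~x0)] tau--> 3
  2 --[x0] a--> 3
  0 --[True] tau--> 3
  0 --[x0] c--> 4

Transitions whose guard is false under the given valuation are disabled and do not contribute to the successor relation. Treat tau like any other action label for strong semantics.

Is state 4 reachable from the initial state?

9 transition(s) survive guard evaluation.
Layer 0: {0}
Layer 1: {3}  total {0,3}
Layer 2: {1}  total {0,1,3}
Reach set: {0,1,3}

Answer: UNREACHABLE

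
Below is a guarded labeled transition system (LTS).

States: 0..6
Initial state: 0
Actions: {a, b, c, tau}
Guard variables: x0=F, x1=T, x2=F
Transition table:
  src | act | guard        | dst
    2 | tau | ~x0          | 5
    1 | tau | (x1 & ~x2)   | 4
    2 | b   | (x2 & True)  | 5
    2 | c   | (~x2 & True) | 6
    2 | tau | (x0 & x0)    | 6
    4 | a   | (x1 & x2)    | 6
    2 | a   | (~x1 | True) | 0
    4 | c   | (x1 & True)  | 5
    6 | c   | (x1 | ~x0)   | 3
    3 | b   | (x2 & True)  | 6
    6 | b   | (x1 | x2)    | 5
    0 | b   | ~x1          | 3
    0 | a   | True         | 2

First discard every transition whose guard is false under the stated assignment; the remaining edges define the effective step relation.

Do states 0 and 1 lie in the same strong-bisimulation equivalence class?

Bisimulation quotient by refinement:
  π0 = {{0,1,2,3,4,5,6}}
  π1 = {{0},{1},{2},{3,5},{4},{6}}
6 equivalence class(es) (converged in 2)
0∈{0}, 1∈{1}

Answer: NOT BISIMILAR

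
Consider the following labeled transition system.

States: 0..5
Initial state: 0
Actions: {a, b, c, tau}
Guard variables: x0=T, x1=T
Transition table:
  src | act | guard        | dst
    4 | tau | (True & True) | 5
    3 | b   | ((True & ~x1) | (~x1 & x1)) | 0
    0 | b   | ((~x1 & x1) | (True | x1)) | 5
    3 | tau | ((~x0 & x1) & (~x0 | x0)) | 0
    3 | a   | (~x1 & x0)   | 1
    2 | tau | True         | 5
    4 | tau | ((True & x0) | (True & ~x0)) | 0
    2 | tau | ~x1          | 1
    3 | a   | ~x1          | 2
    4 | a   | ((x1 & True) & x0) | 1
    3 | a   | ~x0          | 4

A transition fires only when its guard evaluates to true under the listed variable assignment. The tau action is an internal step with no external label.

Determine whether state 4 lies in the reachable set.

Answer: UNREACHABLE

Working:
Guard filter leaves 5 enabled edge(s).
L0 = {0}
L1 = {5}  total {0,5}
Reachable = {0,5}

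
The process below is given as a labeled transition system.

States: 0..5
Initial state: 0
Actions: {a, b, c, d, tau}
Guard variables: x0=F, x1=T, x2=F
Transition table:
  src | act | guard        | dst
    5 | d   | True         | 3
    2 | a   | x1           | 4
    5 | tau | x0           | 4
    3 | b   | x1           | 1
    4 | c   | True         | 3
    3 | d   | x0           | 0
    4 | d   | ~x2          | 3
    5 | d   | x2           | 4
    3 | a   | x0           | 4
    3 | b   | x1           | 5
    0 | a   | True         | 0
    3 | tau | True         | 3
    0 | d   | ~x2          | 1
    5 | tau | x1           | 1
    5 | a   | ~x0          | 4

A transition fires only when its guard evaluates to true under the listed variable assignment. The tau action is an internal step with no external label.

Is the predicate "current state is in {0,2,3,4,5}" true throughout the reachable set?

Safe = {0,2,3,4,5}
Reachable = {0,1}
  0: safe
  1: VIOLATES
witness against invariant: d → 1

Answer: INVARIANT VIOLATED at state 1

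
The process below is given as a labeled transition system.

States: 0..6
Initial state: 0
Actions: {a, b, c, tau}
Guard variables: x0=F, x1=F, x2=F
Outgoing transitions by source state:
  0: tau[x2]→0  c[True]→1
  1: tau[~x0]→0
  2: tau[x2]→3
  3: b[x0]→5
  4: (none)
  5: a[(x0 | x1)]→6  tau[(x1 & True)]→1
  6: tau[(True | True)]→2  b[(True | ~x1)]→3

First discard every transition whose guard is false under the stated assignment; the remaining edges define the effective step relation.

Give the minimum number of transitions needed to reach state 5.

Answer: UNREACHABLE

Analysis:
BFS to 5:
  depth 0: {0}
  depth 1: {1}
5 never appears.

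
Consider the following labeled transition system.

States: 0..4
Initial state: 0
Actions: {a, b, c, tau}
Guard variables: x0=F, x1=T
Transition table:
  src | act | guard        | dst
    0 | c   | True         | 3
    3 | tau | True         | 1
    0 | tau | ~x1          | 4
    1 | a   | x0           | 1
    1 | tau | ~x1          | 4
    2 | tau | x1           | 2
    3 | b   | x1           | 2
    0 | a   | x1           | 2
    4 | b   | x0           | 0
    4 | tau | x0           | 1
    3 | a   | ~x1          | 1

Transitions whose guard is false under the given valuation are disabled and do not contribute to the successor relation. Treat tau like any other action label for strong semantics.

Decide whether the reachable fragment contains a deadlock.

Reachable = {0,1,2,3}
  0: a→2  c→3  [2 exit(s)]
  1: ∅  [STUCK]
  2: tau→2  [1 exit(s)]
  3: b→2  tau→1  [2 exit(s)]
Path to 1: c·tau

Answer: DEADLOCK at state 1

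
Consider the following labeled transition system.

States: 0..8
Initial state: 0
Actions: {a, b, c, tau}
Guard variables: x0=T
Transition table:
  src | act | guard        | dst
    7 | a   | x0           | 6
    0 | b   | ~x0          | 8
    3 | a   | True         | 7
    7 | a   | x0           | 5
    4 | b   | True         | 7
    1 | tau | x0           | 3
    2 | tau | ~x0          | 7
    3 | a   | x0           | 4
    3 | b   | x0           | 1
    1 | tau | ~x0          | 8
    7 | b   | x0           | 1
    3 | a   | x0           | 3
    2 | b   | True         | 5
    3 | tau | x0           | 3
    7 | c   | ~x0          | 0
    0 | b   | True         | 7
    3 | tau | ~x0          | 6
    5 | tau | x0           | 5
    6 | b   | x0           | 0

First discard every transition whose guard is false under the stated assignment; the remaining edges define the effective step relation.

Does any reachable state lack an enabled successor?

Reach set: {0,1,3,4,5,6,7}
  0: b→7  [1 out]
  1: tau→3  [1 out]
  3: a→3  a→4  a→7  b→1  tau→3  [5 out]
  4: b→7  [1 out]
  5: tau→5  [1 out]
  6: b→0  [1 out]
  7: a→5  a→6  b→1  [3 out]

Answer: DEADLOCK-FREE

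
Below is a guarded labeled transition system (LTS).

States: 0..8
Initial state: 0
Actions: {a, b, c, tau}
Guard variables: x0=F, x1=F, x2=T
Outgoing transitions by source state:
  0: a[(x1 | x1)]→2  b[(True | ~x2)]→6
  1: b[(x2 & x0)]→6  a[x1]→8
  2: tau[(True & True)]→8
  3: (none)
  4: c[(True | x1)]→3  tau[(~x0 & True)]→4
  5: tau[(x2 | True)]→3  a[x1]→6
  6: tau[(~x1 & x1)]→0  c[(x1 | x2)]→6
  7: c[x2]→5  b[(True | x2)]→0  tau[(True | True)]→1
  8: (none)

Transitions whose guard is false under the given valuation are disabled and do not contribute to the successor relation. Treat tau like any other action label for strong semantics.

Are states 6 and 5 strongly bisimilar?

Bisimulation quotient by refinement:
  P[0] = {{0,1,2,3,4,5,6,7,8}}
  P[1] = {{0},{1,3,8},{2,5},{4},{6},{7}}
stable after 2 split(s): 6 block(s)
class of 6: {6}; class of 5: {2,5}

Answer: NOT BISIMILAR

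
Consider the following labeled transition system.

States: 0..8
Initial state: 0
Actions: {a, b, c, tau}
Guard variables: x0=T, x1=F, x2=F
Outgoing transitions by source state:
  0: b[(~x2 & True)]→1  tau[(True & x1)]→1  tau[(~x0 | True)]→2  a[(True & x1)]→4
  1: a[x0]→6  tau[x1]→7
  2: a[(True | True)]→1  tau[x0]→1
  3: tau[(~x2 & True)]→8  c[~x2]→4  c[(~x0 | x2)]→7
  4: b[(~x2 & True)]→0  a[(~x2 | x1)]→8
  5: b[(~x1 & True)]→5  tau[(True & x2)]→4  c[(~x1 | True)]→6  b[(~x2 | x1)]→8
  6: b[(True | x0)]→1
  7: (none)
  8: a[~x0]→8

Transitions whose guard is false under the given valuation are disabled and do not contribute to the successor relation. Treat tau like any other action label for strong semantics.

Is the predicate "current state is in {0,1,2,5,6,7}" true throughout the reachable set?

Answer: INVARIANT HOLDS

Working:
Inv-set: {0,1,2,5,6,7}
R = {0,1,2,6}
  0: ok
  1: ok
  2: ok
  6: ok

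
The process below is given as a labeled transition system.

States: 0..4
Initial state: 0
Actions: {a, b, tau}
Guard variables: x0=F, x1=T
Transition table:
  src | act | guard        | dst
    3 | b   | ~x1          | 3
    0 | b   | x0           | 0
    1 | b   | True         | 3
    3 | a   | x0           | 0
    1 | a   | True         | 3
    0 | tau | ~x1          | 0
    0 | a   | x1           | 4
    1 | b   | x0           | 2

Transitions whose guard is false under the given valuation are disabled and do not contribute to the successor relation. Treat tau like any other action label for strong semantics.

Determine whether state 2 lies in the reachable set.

Answer: UNREACHABLE

Analysis:
Guard filter leaves 3 enabled edge(s).
Layer 0: {0}
Layer 1: {4}  total {0,4}
R = {0,4}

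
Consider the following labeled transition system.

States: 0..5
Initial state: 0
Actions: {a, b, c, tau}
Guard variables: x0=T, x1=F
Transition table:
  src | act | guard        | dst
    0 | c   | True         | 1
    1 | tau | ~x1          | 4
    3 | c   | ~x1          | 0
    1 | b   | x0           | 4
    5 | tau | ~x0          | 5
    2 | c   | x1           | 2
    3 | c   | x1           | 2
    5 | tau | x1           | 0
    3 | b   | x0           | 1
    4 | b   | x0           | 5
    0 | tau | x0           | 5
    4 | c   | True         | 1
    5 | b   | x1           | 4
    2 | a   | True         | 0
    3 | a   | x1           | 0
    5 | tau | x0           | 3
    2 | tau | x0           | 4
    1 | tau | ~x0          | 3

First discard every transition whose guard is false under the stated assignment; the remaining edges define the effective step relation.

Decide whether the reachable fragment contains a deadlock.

Reachable = {0,1,3,4,5}
  0: c→1  tau→5  [deg 2]
  1: b→4  tau→4  [deg 2]
  3: b→1  c→0  [deg 2]
  4: b→5  c→1  [deg 2]
  5: tau→3  [deg 1]

Answer: DEADLOCK-FREE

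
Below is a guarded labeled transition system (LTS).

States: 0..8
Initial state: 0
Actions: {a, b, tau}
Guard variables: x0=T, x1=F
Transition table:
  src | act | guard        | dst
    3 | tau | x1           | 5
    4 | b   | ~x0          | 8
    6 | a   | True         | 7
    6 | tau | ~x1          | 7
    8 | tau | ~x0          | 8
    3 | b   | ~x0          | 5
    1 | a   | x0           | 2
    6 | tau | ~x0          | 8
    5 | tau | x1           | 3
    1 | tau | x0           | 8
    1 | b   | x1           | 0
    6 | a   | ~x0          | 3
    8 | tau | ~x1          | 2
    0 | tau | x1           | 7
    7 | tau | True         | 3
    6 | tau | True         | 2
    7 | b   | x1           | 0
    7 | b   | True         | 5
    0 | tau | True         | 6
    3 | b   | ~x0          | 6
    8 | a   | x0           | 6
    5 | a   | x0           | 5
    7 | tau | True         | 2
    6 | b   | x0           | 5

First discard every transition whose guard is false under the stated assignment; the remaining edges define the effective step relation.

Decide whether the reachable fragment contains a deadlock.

Answer: DEADLOCK at state 2

Working:
R = {0,2,3,5,6,7}
  0: tau→6  [deg 1]
  2: ∅  [STUCK]
  3: ∅  [STUCK]
  5: a→5  [deg 1]
  6: a→7  b→5  tau→2  tau→7  [deg 4]
  7: b→5  tau→2  tau→3  [deg 3]
trace reaching 2: tau·tau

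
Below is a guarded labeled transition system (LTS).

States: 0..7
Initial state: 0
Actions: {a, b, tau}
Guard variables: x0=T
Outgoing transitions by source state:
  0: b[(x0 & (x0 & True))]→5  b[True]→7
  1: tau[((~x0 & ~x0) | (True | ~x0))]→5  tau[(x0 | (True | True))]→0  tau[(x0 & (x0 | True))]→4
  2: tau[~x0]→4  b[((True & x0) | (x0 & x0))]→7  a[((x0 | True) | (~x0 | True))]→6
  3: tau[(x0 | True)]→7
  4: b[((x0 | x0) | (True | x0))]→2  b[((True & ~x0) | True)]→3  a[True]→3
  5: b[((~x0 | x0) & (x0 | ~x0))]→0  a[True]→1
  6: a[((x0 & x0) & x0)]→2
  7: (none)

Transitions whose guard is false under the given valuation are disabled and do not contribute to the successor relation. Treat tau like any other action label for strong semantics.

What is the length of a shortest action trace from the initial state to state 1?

Answer: 2

Trace:
Layered search for 1:
  depth 0: {0}
  depth 1: {5,7}
  depth 2: {1}
depth(1)=2, e.g. b·a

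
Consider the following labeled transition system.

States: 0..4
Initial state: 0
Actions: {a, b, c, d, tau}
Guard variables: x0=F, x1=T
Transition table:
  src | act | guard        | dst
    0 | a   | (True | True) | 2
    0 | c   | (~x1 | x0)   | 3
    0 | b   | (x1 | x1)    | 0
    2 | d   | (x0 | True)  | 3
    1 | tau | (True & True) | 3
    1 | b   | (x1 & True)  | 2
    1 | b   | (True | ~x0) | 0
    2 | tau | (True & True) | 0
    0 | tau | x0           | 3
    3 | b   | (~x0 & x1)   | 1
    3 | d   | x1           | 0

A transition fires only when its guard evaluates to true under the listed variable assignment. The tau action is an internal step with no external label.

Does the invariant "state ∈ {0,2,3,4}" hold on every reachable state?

Allowed set {0,2,3,4}
Reachable = {0,1,2,3}
  0: safe
  1: ✗ unsafe
  2: safe
  3: safe
counterexample path to 1: a·d·b

Answer: INVARIANT VIOLATED at state 1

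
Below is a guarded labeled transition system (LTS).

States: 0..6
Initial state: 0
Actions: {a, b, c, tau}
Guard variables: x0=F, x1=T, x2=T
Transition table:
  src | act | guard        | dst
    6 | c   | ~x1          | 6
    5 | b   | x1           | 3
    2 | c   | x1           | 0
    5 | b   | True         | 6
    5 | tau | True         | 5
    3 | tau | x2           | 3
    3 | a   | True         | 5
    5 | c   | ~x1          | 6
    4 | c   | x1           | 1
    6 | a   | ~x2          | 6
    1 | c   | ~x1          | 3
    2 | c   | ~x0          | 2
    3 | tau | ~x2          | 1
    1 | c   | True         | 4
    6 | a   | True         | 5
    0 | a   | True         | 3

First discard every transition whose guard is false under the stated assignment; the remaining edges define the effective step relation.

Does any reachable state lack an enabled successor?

R = {0,3,5,6}
  0: a→3  [1 out]
  3: a→5  tau→3  [2 out]
  5: b→3  b→6  tau→5  [3 out]
  6: a→5  [1 out]

Answer: DEADLOCK-FREE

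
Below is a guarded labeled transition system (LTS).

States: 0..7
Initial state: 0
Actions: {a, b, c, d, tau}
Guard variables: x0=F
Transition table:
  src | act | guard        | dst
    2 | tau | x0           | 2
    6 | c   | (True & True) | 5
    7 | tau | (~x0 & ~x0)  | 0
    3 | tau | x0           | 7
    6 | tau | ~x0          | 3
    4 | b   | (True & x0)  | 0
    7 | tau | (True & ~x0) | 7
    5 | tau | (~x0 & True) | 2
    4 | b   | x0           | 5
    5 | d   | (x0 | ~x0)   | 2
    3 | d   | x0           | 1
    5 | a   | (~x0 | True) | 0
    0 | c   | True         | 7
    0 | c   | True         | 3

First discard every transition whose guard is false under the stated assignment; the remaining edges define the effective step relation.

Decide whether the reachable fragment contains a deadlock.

R = {0,3,7}
  0: c→3  c→7  [2 exit(s)]
  3: ∅  [STUCK]
  7: tau→0  tau→7  [2 exit(s)]
Path to 3: c

Answer: DEADLOCK at state 3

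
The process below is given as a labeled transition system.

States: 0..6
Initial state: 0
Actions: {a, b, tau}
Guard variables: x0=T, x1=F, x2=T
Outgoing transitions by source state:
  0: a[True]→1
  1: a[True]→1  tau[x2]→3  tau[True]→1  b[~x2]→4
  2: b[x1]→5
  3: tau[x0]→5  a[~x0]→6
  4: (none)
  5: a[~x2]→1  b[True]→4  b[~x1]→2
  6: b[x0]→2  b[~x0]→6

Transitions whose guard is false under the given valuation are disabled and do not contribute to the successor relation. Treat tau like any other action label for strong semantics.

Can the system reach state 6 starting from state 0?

8 transition(s) survive guard evaluation.
Layer 0: {0}
Layer 1: {1}  cumulative {0,1}
Layer 2: {3}  cumulative {0,1,3}
Layer 3: {5}  cumulative {0,1,3,5}
Layer 4: {2,4}  cumulative {0,1,2,3,4,5}
Reachable = {0,1,2,3,4,5}

Answer: UNREACHABLE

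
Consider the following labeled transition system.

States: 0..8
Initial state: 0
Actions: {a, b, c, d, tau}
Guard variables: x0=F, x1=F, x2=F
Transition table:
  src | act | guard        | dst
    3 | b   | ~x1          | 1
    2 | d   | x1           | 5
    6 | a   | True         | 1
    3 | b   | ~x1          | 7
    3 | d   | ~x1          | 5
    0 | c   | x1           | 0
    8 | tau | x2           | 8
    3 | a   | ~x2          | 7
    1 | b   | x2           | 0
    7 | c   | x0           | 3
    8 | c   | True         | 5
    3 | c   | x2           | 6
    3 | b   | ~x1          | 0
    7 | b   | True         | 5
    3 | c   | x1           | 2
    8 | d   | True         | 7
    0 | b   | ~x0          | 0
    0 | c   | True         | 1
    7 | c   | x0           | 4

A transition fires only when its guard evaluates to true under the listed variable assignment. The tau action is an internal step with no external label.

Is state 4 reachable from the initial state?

Answer: UNREACHABLE

Trace:
After dropping false guards: 11 live edges.
Layer 0: {0}
Layer 1: {1}  cumulative {0,1}
Reachable = {0,1}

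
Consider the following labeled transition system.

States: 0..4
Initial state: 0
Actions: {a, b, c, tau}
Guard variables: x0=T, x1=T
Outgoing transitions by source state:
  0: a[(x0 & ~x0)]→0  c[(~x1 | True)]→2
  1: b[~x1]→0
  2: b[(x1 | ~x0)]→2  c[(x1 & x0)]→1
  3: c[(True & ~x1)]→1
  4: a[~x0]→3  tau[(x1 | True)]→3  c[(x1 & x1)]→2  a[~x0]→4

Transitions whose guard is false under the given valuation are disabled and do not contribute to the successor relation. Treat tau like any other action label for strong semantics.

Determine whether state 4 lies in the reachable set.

Answer: UNREACHABLE

Working:
After dropping false guards: 5 live edges.
Layer 0: {0}
Layer 1: {2}  total {0,2}
Layer 2: {1}  total {0,1,2}
Reachable = {0,1,2}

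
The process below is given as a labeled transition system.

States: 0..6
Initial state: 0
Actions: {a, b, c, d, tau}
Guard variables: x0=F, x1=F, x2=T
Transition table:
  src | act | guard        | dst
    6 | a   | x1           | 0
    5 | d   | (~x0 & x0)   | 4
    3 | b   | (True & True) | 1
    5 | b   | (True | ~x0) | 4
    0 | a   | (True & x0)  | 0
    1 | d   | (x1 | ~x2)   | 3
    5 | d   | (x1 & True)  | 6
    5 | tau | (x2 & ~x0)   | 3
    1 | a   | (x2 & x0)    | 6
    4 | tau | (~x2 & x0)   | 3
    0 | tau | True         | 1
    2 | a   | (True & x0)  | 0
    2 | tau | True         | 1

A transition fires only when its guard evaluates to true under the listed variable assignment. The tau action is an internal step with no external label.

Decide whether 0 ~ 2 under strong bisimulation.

Answer: BISIMILAR

Working:
Refine partition for ~:
  π0 = {{0,1,2,3,4,5,6}}
  π1 = {{0,2},{1,4,6},{3},{5}}
Fixed point at round 2; 4 class(es).
[0]={0,2}  [2]={0,2}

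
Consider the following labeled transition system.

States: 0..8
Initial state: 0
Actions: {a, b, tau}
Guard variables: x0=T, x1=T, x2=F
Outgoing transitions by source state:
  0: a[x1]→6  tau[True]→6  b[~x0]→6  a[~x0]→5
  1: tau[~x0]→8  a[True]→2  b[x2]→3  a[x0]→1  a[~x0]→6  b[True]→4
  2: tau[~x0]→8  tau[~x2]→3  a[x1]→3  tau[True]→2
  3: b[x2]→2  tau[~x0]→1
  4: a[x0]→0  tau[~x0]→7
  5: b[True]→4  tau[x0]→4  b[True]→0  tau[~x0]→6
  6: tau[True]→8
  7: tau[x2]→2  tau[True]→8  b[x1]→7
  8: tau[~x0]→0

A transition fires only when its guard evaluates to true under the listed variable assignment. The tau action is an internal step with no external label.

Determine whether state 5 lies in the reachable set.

Answer: UNREACHABLE

Analysis:
15 transition(s) survive guard evaluation.
L0 = {0}
L1 = {6}  total {0,6}
L2 = {8}  total {0,6,8}
R = {0,6,8}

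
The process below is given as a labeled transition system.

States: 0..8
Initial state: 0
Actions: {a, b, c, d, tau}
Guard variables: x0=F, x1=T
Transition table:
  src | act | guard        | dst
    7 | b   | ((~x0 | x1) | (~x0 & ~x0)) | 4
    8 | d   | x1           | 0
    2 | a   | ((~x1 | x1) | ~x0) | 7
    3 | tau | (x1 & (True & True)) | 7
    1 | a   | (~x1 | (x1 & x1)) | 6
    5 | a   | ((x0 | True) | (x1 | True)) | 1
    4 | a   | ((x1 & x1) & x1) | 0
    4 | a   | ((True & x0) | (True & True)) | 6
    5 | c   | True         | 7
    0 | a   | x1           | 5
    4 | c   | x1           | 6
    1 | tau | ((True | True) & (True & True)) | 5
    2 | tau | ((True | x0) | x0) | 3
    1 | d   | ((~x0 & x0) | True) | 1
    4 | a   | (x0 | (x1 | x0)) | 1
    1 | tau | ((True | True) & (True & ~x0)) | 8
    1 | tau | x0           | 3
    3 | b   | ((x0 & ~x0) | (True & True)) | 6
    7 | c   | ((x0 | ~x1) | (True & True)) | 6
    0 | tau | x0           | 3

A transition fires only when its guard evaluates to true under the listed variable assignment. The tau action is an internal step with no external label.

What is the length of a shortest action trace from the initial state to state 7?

Answer: 2

Trace:
BFS to 7:
  Layer 0: {0}
  Layer 1: {5}
  Layer 2: {1,7}
depth(7)=2, e.g. a·c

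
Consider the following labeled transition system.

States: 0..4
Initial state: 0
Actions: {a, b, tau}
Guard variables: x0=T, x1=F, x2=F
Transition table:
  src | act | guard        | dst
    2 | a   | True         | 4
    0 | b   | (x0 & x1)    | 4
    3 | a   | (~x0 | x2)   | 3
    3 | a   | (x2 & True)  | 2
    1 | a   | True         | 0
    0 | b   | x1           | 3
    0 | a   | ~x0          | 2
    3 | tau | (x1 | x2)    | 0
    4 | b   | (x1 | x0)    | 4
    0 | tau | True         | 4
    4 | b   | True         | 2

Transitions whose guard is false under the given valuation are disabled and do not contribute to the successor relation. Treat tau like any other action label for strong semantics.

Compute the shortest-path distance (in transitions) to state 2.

Breadth-first toward 2:
  depth 0: {0}
  depth 1: {4}
  depth 2: {2}
2 enters at depth 2; path tau·b

Answer: 2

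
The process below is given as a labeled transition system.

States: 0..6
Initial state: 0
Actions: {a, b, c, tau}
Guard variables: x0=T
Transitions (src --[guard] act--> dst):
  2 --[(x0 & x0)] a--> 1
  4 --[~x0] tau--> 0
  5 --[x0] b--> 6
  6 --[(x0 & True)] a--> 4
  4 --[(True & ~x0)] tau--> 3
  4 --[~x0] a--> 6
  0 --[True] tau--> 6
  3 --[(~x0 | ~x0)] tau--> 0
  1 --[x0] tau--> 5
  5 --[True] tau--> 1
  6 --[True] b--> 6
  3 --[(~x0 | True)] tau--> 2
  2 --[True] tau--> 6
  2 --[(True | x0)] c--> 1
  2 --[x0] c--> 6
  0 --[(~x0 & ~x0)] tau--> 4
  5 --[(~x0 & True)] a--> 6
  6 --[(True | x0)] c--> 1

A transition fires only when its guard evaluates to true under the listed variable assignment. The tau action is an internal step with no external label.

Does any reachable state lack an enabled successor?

Answer: DEADLOCK at state 4

Working:
Reachable = {0,1,4,5,6}
  0: tau→6  [1 out]
  1: tau→5  [1 out]
  4: ∅  [STUCK]
  5: b→6  tau→1  [2 out]
  6: a→4  b→6  c→1  [3 out]
Path to 4: tau·a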